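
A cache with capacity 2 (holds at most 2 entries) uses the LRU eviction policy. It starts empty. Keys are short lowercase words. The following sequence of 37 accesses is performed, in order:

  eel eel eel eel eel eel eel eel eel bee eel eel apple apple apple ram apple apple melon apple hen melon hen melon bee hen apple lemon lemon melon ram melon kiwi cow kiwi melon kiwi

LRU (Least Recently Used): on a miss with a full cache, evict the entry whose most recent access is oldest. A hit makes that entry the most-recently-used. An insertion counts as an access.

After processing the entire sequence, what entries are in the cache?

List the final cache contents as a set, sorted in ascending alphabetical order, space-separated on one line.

Answer: kiwi melon

Derivation:
LRU simulation (capacity=2):
  1. access eel: MISS. Cache (LRU->MRU): [eel]
  2. access eel: HIT. Cache (LRU->MRU): [eel]
  3. access eel: HIT. Cache (LRU->MRU): [eel]
  4. access eel: HIT. Cache (LRU->MRU): [eel]
  5. access eel: HIT. Cache (LRU->MRU): [eel]
  6. access eel: HIT. Cache (LRU->MRU): [eel]
  7. access eel: HIT. Cache (LRU->MRU): [eel]
  8. access eel: HIT. Cache (LRU->MRU): [eel]
  9. access eel: HIT. Cache (LRU->MRU): [eel]
  10. access bee: MISS. Cache (LRU->MRU): [eel bee]
  11. access eel: HIT. Cache (LRU->MRU): [bee eel]
  12. access eel: HIT. Cache (LRU->MRU): [bee eel]
  13. access apple: MISS, evict bee. Cache (LRU->MRU): [eel apple]
  14. access apple: HIT. Cache (LRU->MRU): [eel apple]
  15. access apple: HIT. Cache (LRU->MRU): [eel apple]
  16. access ram: MISS, evict eel. Cache (LRU->MRU): [apple ram]
  17. access apple: HIT. Cache (LRU->MRU): [ram apple]
  18. access apple: HIT. Cache (LRU->MRU): [ram apple]
  19. access melon: MISS, evict ram. Cache (LRU->MRU): [apple melon]
  20. access apple: HIT. Cache (LRU->MRU): [melon apple]
  21. access hen: MISS, evict melon. Cache (LRU->MRU): [apple hen]
  22. access melon: MISS, evict apple. Cache (LRU->MRU): [hen melon]
  23. access hen: HIT. Cache (LRU->MRU): [melon hen]
  24. access melon: HIT. Cache (LRU->MRU): [hen melon]
  25. access bee: MISS, evict hen. Cache (LRU->MRU): [melon bee]
  26. access hen: MISS, evict melon. Cache (LRU->MRU): [bee hen]
  27. access apple: MISS, evict bee. Cache (LRU->MRU): [hen apple]
  28. access lemon: MISS, evict hen. Cache (LRU->MRU): [apple lemon]
  29. access lemon: HIT. Cache (LRU->MRU): [apple lemon]
  30. access melon: MISS, evict apple. Cache (LRU->MRU): [lemon melon]
  31. access ram: MISS, evict lemon. Cache (LRU->MRU): [melon ram]
  32. access melon: HIT. Cache (LRU->MRU): [ram melon]
  33. access kiwi: MISS, evict ram. Cache (LRU->MRU): [melon kiwi]
  34. access cow: MISS, evict melon. Cache (LRU->MRU): [kiwi cow]
  35. access kiwi: HIT. Cache (LRU->MRU): [cow kiwi]
  36. access melon: MISS, evict cow. Cache (LRU->MRU): [kiwi melon]
  37. access kiwi: HIT. Cache (LRU->MRU): [melon kiwi]
Total: 21 hits, 16 misses, 14 evictions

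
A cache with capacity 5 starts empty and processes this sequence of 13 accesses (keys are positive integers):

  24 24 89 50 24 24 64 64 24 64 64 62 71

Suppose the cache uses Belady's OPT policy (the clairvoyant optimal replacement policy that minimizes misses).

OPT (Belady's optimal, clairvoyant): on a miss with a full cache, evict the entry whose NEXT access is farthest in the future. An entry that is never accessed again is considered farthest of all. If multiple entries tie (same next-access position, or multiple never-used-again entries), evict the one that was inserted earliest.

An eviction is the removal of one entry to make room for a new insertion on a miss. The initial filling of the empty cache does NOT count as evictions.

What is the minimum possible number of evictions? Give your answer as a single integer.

OPT (Belady) simulation (capacity=5):
  1. access 24: MISS. Cache: [24]
  2. access 24: HIT. Next use of 24: step 5. Cache: [24]
  3. access 89: MISS. Cache: [24 89]
  4. access 50: MISS. Cache: [24 89 50]
  5. access 24: HIT. Next use of 24: step 6. Cache: [24 89 50]
  6. access 24: HIT. Next use of 24: step 9. Cache: [24 89 50]
  7. access 64: MISS. Cache: [24 89 50 64]
  8. access 64: HIT. Next use of 64: step 10. Cache: [24 89 50 64]
  9. access 24: HIT. Next use of 24: never. Cache: [24 89 50 64]
  10. access 64: HIT. Next use of 64: step 11. Cache: [24 89 50 64]
  11. access 64: HIT. Next use of 64: never. Cache: [24 89 50 64]
  12. access 62: MISS. Cache: [24 89 50 64 62]
  13. access 71: MISS, evict 24 (next use: never). Cache: [89 50 64 62 71]
Total: 7 hits, 6 misses, 1 evictions

Answer: 1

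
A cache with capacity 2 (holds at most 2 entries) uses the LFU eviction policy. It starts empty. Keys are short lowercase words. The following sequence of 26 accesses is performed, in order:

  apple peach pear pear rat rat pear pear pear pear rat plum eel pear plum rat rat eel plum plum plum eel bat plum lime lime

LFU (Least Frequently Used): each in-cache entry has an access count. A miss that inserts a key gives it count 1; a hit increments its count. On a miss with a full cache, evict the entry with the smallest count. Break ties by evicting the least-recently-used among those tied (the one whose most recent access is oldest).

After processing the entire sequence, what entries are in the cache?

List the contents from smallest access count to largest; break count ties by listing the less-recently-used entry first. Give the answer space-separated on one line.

Answer: lime pear

Derivation:
LFU simulation (capacity=2):
  1. access apple: MISS. Cache: [apple(c=1)]
  2. access peach: MISS. Cache: [apple(c=1) peach(c=1)]
  3. access pear: MISS, evict apple(c=1). Cache: [peach(c=1) pear(c=1)]
  4. access pear: HIT, count now 2. Cache: [peach(c=1) pear(c=2)]
  5. access rat: MISS, evict peach(c=1). Cache: [rat(c=1) pear(c=2)]
  6. access rat: HIT, count now 2. Cache: [pear(c=2) rat(c=2)]
  7. access pear: HIT, count now 3. Cache: [rat(c=2) pear(c=3)]
  8. access pear: HIT, count now 4. Cache: [rat(c=2) pear(c=4)]
  9. access pear: HIT, count now 5. Cache: [rat(c=2) pear(c=5)]
  10. access pear: HIT, count now 6. Cache: [rat(c=2) pear(c=6)]
  11. access rat: HIT, count now 3. Cache: [rat(c=3) pear(c=6)]
  12. access plum: MISS, evict rat(c=3). Cache: [plum(c=1) pear(c=6)]
  13. access eel: MISS, evict plum(c=1). Cache: [eel(c=1) pear(c=6)]
  14. access pear: HIT, count now 7. Cache: [eel(c=1) pear(c=7)]
  15. access plum: MISS, evict eel(c=1). Cache: [plum(c=1) pear(c=7)]
  16. access rat: MISS, evict plum(c=1). Cache: [rat(c=1) pear(c=7)]
  17. access rat: HIT, count now 2. Cache: [rat(c=2) pear(c=7)]
  18. access eel: MISS, evict rat(c=2). Cache: [eel(c=1) pear(c=7)]
  19. access plum: MISS, evict eel(c=1). Cache: [plum(c=1) pear(c=7)]
  20. access plum: HIT, count now 2. Cache: [plum(c=2) pear(c=7)]
  21. access plum: HIT, count now 3. Cache: [plum(c=3) pear(c=7)]
  22. access eel: MISS, evict plum(c=3). Cache: [eel(c=1) pear(c=7)]
  23. access bat: MISS, evict eel(c=1). Cache: [bat(c=1) pear(c=7)]
  24. access plum: MISS, evict bat(c=1). Cache: [plum(c=1) pear(c=7)]
  25. access lime: MISS, evict plum(c=1). Cache: [lime(c=1) pear(c=7)]
  26. access lime: HIT, count now 2. Cache: [lime(c=2) pear(c=7)]
Total: 12 hits, 14 misses, 12 evictions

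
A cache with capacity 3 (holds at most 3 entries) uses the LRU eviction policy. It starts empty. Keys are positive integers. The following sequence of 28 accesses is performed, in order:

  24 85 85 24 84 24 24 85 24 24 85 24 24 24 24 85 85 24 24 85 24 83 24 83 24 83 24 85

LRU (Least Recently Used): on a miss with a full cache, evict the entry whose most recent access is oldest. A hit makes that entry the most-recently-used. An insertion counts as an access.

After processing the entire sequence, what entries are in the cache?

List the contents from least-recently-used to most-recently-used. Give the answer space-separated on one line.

Answer: 83 24 85

Derivation:
LRU simulation (capacity=3):
  1. access 24: MISS. Cache (LRU->MRU): [24]
  2. access 85: MISS. Cache (LRU->MRU): [24 85]
  3. access 85: HIT. Cache (LRU->MRU): [24 85]
  4. access 24: HIT. Cache (LRU->MRU): [85 24]
  5. access 84: MISS. Cache (LRU->MRU): [85 24 84]
  6. access 24: HIT. Cache (LRU->MRU): [85 84 24]
  7. access 24: HIT. Cache (LRU->MRU): [85 84 24]
  8. access 85: HIT. Cache (LRU->MRU): [84 24 85]
  9. access 24: HIT. Cache (LRU->MRU): [84 85 24]
  10. access 24: HIT. Cache (LRU->MRU): [84 85 24]
  11. access 85: HIT. Cache (LRU->MRU): [84 24 85]
  12. access 24: HIT. Cache (LRU->MRU): [84 85 24]
  13. access 24: HIT. Cache (LRU->MRU): [84 85 24]
  14. access 24: HIT. Cache (LRU->MRU): [84 85 24]
  15. access 24: HIT. Cache (LRU->MRU): [84 85 24]
  16. access 85: HIT. Cache (LRU->MRU): [84 24 85]
  17. access 85: HIT. Cache (LRU->MRU): [84 24 85]
  18. access 24: HIT. Cache (LRU->MRU): [84 85 24]
  19. access 24: HIT. Cache (LRU->MRU): [84 85 24]
  20. access 85: HIT. Cache (LRU->MRU): [84 24 85]
  21. access 24: HIT. Cache (LRU->MRU): [84 85 24]
  22. access 83: MISS, evict 84. Cache (LRU->MRU): [85 24 83]
  23. access 24: HIT. Cache (LRU->MRU): [85 83 24]
  24. access 83: HIT. Cache (LRU->MRU): [85 24 83]
  25. access 24: HIT. Cache (LRU->MRU): [85 83 24]
  26. access 83: HIT. Cache (LRU->MRU): [85 24 83]
  27. access 24: HIT. Cache (LRU->MRU): [85 83 24]
  28. access 85: HIT. Cache (LRU->MRU): [83 24 85]
Total: 24 hits, 4 misses, 1 evictions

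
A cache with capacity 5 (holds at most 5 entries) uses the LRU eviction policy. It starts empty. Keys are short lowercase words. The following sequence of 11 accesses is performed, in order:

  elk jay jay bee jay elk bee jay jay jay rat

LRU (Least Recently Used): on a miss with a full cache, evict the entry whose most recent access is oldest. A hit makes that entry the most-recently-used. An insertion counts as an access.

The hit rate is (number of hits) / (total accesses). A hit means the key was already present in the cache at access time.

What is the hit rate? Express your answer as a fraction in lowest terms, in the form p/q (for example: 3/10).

Answer: 7/11

Derivation:
LRU simulation (capacity=5):
  1. access elk: MISS. Cache (LRU->MRU): [elk]
  2. access jay: MISS. Cache (LRU->MRU): [elk jay]
  3. access jay: HIT. Cache (LRU->MRU): [elk jay]
  4. access bee: MISS. Cache (LRU->MRU): [elk jay bee]
  5. access jay: HIT. Cache (LRU->MRU): [elk bee jay]
  6. access elk: HIT. Cache (LRU->MRU): [bee jay elk]
  7. access bee: HIT. Cache (LRU->MRU): [jay elk bee]
  8. access jay: HIT. Cache (LRU->MRU): [elk bee jay]
  9. access jay: HIT. Cache (LRU->MRU): [elk bee jay]
  10. access jay: HIT. Cache (LRU->MRU): [elk bee jay]
  11. access rat: MISS. Cache (LRU->MRU): [elk bee jay rat]
Total: 7 hits, 4 misses, 0 evictions

Hit rate = 7/11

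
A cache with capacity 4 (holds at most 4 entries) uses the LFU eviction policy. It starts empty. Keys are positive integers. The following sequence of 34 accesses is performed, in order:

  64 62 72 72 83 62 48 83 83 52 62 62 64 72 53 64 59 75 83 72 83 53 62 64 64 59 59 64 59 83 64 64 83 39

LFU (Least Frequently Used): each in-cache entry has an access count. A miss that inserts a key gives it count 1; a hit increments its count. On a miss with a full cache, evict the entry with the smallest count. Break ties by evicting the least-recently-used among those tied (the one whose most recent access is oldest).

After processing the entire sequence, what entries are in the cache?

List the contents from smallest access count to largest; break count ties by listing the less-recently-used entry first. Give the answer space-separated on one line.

LFU simulation (capacity=4):
  1. access 64: MISS. Cache: [64(c=1)]
  2. access 62: MISS. Cache: [64(c=1) 62(c=1)]
  3. access 72: MISS. Cache: [64(c=1) 62(c=1) 72(c=1)]
  4. access 72: HIT, count now 2. Cache: [64(c=1) 62(c=1) 72(c=2)]
  5. access 83: MISS. Cache: [64(c=1) 62(c=1) 83(c=1) 72(c=2)]
  6. access 62: HIT, count now 2. Cache: [64(c=1) 83(c=1) 72(c=2) 62(c=2)]
  7. access 48: MISS, evict 64(c=1). Cache: [83(c=1) 48(c=1) 72(c=2) 62(c=2)]
  8. access 83: HIT, count now 2. Cache: [48(c=1) 72(c=2) 62(c=2) 83(c=2)]
  9. access 83: HIT, count now 3. Cache: [48(c=1) 72(c=2) 62(c=2) 83(c=3)]
  10. access 52: MISS, evict 48(c=1). Cache: [52(c=1) 72(c=2) 62(c=2) 83(c=3)]
  11. access 62: HIT, count now 3. Cache: [52(c=1) 72(c=2) 83(c=3) 62(c=3)]
  12. access 62: HIT, count now 4. Cache: [52(c=1) 72(c=2) 83(c=3) 62(c=4)]
  13. access 64: MISS, evict 52(c=1). Cache: [64(c=1) 72(c=2) 83(c=3) 62(c=4)]
  14. access 72: HIT, count now 3. Cache: [64(c=1) 83(c=3) 72(c=3) 62(c=4)]
  15. access 53: MISS, evict 64(c=1). Cache: [53(c=1) 83(c=3) 72(c=3) 62(c=4)]
  16. access 64: MISS, evict 53(c=1). Cache: [64(c=1) 83(c=3) 72(c=3) 62(c=4)]
  17. access 59: MISS, evict 64(c=1). Cache: [59(c=1) 83(c=3) 72(c=3) 62(c=4)]
  18. access 75: MISS, evict 59(c=1). Cache: [75(c=1) 83(c=3) 72(c=3) 62(c=4)]
  19. access 83: HIT, count now 4. Cache: [75(c=1) 72(c=3) 62(c=4) 83(c=4)]
  20. access 72: HIT, count now 4. Cache: [75(c=1) 62(c=4) 83(c=4) 72(c=4)]
  21. access 83: HIT, count now 5. Cache: [75(c=1) 62(c=4) 72(c=4) 83(c=5)]
  22. access 53: MISS, evict 75(c=1). Cache: [53(c=1) 62(c=4) 72(c=4) 83(c=5)]
  23. access 62: HIT, count now 5. Cache: [53(c=1) 72(c=4) 83(c=5) 62(c=5)]
  24. access 64: MISS, evict 53(c=1). Cache: [64(c=1) 72(c=4) 83(c=5) 62(c=5)]
  25. access 64: HIT, count now 2. Cache: [64(c=2) 72(c=4) 83(c=5) 62(c=5)]
  26. access 59: MISS, evict 64(c=2). Cache: [59(c=1) 72(c=4) 83(c=5) 62(c=5)]
  27. access 59: HIT, count now 2. Cache: [59(c=2) 72(c=4) 83(c=5) 62(c=5)]
  28. access 64: MISS, evict 59(c=2). Cache: [64(c=1) 72(c=4) 83(c=5) 62(c=5)]
  29. access 59: MISS, evict 64(c=1). Cache: [59(c=1) 72(c=4) 83(c=5) 62(c=5)]
  30. access 83: HIT, count now 6. Cache: [59(c=1) 72(c=4) 62(c=5) 83(c=6)]
  31. access 64: MISS, evict 59(c=1). Cache: [64(c=1) 72(c=4) 62(c=5) 83(c=6)]
  32. access 64: HIT, count now 2. Cache: [64(c=2) 72(c=4) 62(c=5) 83(c=6)]
  33. access 83: HIT, count now 7. Cache: [64(c=2) 72(c=4) 62(c=5) 83(c=7)]
  34. access 39: MISS, evict 64(c=2). Cache: [39(c=1) 72(c=4) 62(c=5) 83(c=7)]
Total: 16 hits, 18 misses, 14 evictions

Answer: 39 72 62 83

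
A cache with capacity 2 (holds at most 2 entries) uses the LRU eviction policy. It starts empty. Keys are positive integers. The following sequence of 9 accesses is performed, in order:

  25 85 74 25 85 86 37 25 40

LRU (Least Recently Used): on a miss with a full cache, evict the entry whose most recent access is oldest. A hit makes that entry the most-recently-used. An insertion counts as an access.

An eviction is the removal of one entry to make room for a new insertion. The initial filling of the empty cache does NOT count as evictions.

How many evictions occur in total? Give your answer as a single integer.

Answer: 7

Derivation:
LRU simulation (capacity=2):
  1. access 25: MISS. Cache (LRU->MRU): [25]
  2. access 85: MISS. Cache (LRU->MRU): [25 85]
  3. access 74: MISS, evict 25. Cache (LRU->MRU): [85 74]
  4. access 25: MISS, evict 85. Cache (LRU->MRU): [74 25]
  5. access 85: MISS, evict 74. Cache (LRU->MRU): [25 85]
  6. access 86: MISS, evict 25. Cache (LRU->MRU): [85 86]
  7. access 37: MISS, evict 85. Cache (LRU->MRU): [86 37]
  8. access 25: MISS, evict 86. Cache (LRU->MRU): [37 25]
  9. access 40: MISS, evict 37. Cache (LRU->MRU): [25 40]
Total: 0 hits, 9 misses, 7 evictions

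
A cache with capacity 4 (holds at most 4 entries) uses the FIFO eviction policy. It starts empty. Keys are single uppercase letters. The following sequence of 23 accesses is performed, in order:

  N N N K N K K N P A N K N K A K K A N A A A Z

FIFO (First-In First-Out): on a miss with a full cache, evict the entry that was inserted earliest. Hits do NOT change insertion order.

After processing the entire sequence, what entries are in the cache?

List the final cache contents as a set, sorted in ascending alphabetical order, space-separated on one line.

Answer: A K P Z

Derivation:
FIFO simulation (capacity=4):
  1. access N: MISS. Cache (old->new): [N]
  2. access N: HIT. Cache (old->new): [N]
  3. access N: HIT. Cache (old->new): [N]
  4. access K: MISS. Cache (old->new): [N K]
  5. access N: HIT. Cache (old->new): [N K]
  6. access K: HIT. Cache (old->new): [N K]
  7. access K: HIT. Cache (old->new): [N K]
  8. access N: HIT. Cache (old->new): [N K]
  9. access P: MISS. Cache (old->new): [N K P]
  10. access A: MISS. Cache (old->new): [N K P A]
  11. access N: HIT. Cache (old->new): [N K P A]
  12. access K: HIT. Cache (old->new): [N K P A]
  13. access N: HIT. Cache (old->new): [N K P A]
  14. access K: HIT. Cache (old->new): [N K P A]
  15. access A: HIT. Cache (old->new): [N K P A]
  16. access K: HIT. Cache (old->new): [N K P A]
  17. access K: HIT. Cache (old->new): [N K P A]
  18. access A: HIT. Cache (old->new): [N K P A]
  19. access N: HIT. Cache (old->new): [N K P A]
  20. access A: HIT. Cache (old->new): [N K P A]
  21. access A: HIT. Cache (old->new): [N K P A]
  22. access A: HIT. Cache (old->new): [N K P A]
  23. access Z: MISS, evict N. Cache (old->new): [K P A Z]
Total: 18 hits, 5 misses, 1 evictions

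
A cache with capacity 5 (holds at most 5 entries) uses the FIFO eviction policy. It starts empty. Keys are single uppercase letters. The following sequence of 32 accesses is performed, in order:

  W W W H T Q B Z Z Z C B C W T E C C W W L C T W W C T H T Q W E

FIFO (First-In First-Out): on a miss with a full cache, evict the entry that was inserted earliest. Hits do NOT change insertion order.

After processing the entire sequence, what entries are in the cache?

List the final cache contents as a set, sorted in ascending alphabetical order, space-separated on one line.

FIFO simulation (capacity=5):
  1. access W: MISS. Cache (old->new): [W]
  2. access W: HIT. Cache (old->new): [W]
  3. access W: HIT. Cache (old->new): [W]
  4. access H: MISS. Cache (old->new): [W H]
  5. access T: MISS. Cache (old->new): [W H T]
  6. access Q: MISS. Cache (old->new): [W H T Q]
  7. access B: MISS. Cache (old->new): [W H T Q B]
  8. access Z: MISS, evict W. Cache (old->new): [H T Q B Z]
  9. access Z: HIT. Cache (old->new): [H T Q B Z]
  10. access Z: HIT. Cache (old->new): [H T Q B Z]
  11. access C: MISS, evict H. Cache (old->new): [T Q B Z C]
  12. access B: HIT. Cache (old->new): [T Q B Z C]
  13. access C: HIT. Cache (old->new): [T Q B Z C]
  14. access W: MISS, evict T. Cache (old->new): [Q B Z C W]
  15. access T: MISS, evict Q. Cache (old->new): [B Z C W T]
  16. access E: MISS, evict B. Cache (old->new): [Z C W T E]
  17. access C: HIT. Cache (old->new): [Z C W T E]
  18. access C: HIT. Cache (old->new): [Z C W T E]
  19. access W: HIT. Cache (old->new): [Z C W T E]
  20. access W: HIT. Cache (old->new): [Z C W T E]
  21. access L: MISS, evict Z. Cache (old->new): [C W T E L]
  22. access C: HIT. Cache (old->new): [C W T E L]
  23. access T: HIT. Cache (old->new): [C W T E L]
  24. access W: HIT. Cache (old->new): [C W T E L]
  25. access W: HIT. Cache (old->new): [C W T E L]
  26. access C: HIT. Cache (old->new): [C W T E L]
  27. access T: HIT. Cache (old->new): [C W T E L]
  28. access H: MISS, evict C. Cache (old->new): [W T E L H]
  29. access T: HIT. Cache (old->new): [W T E L H]
  30. access Q: MISS, evict W. Cache (old->new): [T E L H Q]
  31. access W: MISS, evict T. Cache (old->new): [E L H Q W]
  32. access E: HIT. Cache (old->new): [E L H Q W]
Total: 18 hits, 14 misses, 9 evictions

Answer: E H L Q W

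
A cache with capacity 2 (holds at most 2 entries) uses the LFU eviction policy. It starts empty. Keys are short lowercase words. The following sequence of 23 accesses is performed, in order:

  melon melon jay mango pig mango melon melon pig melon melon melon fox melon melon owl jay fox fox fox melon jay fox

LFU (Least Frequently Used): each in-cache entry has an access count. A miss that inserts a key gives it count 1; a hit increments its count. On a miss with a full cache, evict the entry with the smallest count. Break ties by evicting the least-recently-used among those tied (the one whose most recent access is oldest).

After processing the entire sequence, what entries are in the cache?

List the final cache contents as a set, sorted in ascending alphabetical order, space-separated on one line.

Answer: fox melon

Derivation:
LFU simulation (capacity=2):
  1. access melon: MISS. Cache: [melon(c=1)]
  2. access melon: HIT, count now 2. Cache: [melon(c=2)]
  3. access jay: MISS. Cache: [jay(c=1) melon(c=2)]
  4. access mango: MISS, evict jay(c=1). Cache: [mango(c=1) melon(c=2)]
  5. access pig: MISS, evict mango(c=1). Cache: [pig(c=1) melon(c=2)]
  6. access mango: MISS, evict pig(c=1). Cache: [mango(c=1) melon(c=2)]
  7. access melon: HIT, count now 3. Cache: [mango(c=1) melon(c=3)]
  8. access melon: HIT, count now 4. Cache: [mango(c=1) melon(c=4)]
  9. access pig: MISS, evict mango(c=1). Cache: [pig(c=1) melon(c=4)]
  10. access melon: HIT, count now 5. Cache: [pig(c=1) melon(c=5)]
  11. access melon: HIT, count now 6. Cache: [pig(c=1) melon(c=6)]
  12. access melon: HIT, count now 7. Cache: [pig(c=1) melon(c=7)]
  13. access fox: MISS, evict pig(c=1). Cache: [fox(c=1) melon(c=7)]
  14. access melon: HIT, count now 8. Cache: [fox(c=1) melon(c=8)]
  15. access melon: HIT, count now 9. Cache: [fox(c=1) melon(c=9)]
  16. access owl: MISS, evict fox(c=1). Cache: [owl(c=1) melon(c=9)]
  17. access jay: MISS, evict owl(c=1). Cache: [jay(c=1) melon(c=9)]
  18. access fox: MISS, evict jay(c=1). Cache: [fox(c=1) melon(c=9)]
  19. access fox: HIT, count now 2. Cache: [fox(c=2) melon(c=9)]
  20. access fox: HIT, count now 3. Cache: [fox(c=3) melon(c=9)]
  21. access melon: HIT, count now 10. Cache: [fox(c=3) melon(c=10)]
  22. access jay: MISS, evict fox(c=3). Cache: [jay(c=1) melon(c=10)]
  23. access fox: MISS, evict jay(c=1). Cache: [fox(c=1) melon(c=10)]
Total: 11 hits, 12 misses, 10 evictions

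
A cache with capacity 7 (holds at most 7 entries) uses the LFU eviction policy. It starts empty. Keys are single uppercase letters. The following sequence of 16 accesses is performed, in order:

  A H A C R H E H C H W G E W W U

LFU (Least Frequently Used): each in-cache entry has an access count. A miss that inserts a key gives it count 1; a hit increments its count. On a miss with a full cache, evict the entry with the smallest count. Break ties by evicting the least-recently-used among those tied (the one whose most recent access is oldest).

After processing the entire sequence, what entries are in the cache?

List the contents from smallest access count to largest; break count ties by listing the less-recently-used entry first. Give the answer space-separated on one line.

LFU simulation (capacity=7):
  1. access A: MISS. Cache: [A(c=1)]
  2. access H: MISS. Cache: [A(c=1) H(c=1)]
  3. access A: HIT, count now 2. Cache: [H(c=1) A(c=2)]
  4. access C: MISS. Cache: [H(c=1) C(c=1) A(c=2)]
  5. access R: MISS. Cache: [H(c=1) C(c=1) R(c=1) A(c=2)]
  6. access H: HIT, count now 2. Cache: [C(c=1) R(c=1) A(c=2) H(c=2)]
  7. access E: MISS. Cache: [C(c=1) R(c=1) E(c=1) A(c=2) H(c=2)]
  8. access H: HIT, count now 3. Cache: [C(c=1) R(c=1) E(c=1) A(c=2) H(c=3)]
  9. access C: HIT, count now 2. Cache: [R(c=1) E(c=1) A(c=2) C(c=2) H(c=3)]
  10. access H: HIT, count now 4. Cache: [R(c=1) E(c=1) A(c=2) C(c=2) H(c=4)]
  11. access W: MISS. Cache: [R(c=1) E(c=1) W(c=1) A(c=2) C(c=2) H(c=4)]
  12. access G: MISS. Cache: [R(c=1) E(c=1) W(c=1) G(c=1) A(c=2) C(c=2) H(c=4)]
  13. access E: HIT, count now 2. Cache: [R(c=1) W(c=1) G(c=1) A(c=2) C(c=2) E(c=2) H(c=4)]
  14. access W: HIT, count now 2. Cache: [R(c=1) G(c=1) A(c=2) C(c=2) E(c=2) W(c=2) H(c=4)]
  15. access W: HIT, count now 3. Cache: [R(c=1) G(c=1) A(c=2) C(c=2) E(c=2) W(c=3) H(c=4)]
  16. access U: MISS, evict R(c=1). Cache: [G(c=1) U(c=1) A(c=2) C(c=2) E(c=2) W(c=3) H(c=4)]
Total: 8 hits, 8 misses, 1 evictions

Answer: G U A C E W H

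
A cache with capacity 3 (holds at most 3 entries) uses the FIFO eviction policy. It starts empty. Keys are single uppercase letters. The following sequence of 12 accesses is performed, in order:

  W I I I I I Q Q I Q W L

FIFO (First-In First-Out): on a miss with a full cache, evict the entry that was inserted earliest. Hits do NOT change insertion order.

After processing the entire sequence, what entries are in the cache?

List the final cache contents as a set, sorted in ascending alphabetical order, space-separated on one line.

FIFO simulation (capacity=3):
  1. access W: MISS. Cache (old->new): [W]
  2. access I: MISS. Cache (old->new): [W I]
  3. access I: HIT. Cache (old->new): [W I]
  4. access I: HIT. Cache (old->new): [W I]
  5. access I: HIT. Cache (old->new): [W I]
  6. access I: HIT. Cache (old->new): [W I]
  7. access Q: MISS. Cache (old->new): [W I Q]
  8. access Q: HIT. Cache (old->new): [W I Q]
  9. access I: HIT. Cache (old->new): [W I Q]
  10. access Q: HIT. Cache (old->new): [W I Q]
  11. access W: HIT. Cache (old->new): [W I Q]
  12. access L: MISS, evict W. Cache (old->new): [I Q L]
Total: 8 hits, 4 misses, 1 evictions

Answer: I L Q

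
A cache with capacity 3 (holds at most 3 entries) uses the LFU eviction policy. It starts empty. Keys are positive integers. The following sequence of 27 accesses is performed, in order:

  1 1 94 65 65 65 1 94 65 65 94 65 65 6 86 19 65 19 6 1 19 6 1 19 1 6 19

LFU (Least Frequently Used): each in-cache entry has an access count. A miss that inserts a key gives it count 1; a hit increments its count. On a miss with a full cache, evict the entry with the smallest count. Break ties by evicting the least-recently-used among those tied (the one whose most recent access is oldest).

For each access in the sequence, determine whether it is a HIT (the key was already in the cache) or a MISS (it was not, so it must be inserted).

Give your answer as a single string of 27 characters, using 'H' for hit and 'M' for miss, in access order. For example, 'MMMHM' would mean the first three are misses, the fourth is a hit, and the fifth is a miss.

Answer: MHMMHHHHHHHHHMMMHHMMMMMMMMM

Derivation:
LFU simulation (capacity=3):
  1. access 1: MISS. Cache: [1(c=1)]
  2. access 1: HIT, count now 2. Cache: [1(c=2)]
  3. access 94: MISS. Cache: [94(c=1) 1(c=2)]
  4. access 65: MISS. Cache: [94(c=1) 65(c=1) 1(c=2)]
  5. access 65: HIT, count now 2. Cache: [94(c=1) 1(c=2) 65(c=2)]
  6. access 65: HIT, count now 3. Cache: [94(c=1) 1(c=2) 65(c=3)]
  7. access 1: HIT, count now 3. Cache: [94(c=1) 65(c=3) 1(c=3)]
  8. access 94: HIT, count now 2. Cache: [94(c=2) 65(c=3) 1(c=3)]
  9. access 65: HIT, count now 4. Cache: [94(c=2) 1(c=3) 65(c=4)]
  10. access 65: HIT, count now 5. Cache: [94(c=2) 1(c=3) 65(c=5)]
  11. access 94: HIT, count now 3. Cache: [1(c=3) 94(c=3) 65(c=5)]
  12. access 65: HIT, count now 6. Cache: [1(c=3) 94(c=3) 65(c=6)]
  13. access 65: HIT, count now 7. Cache: [1(c=3) 94(c=3) 65(c=7)]
  14. access 6: MISS, evict 1(c=3). Cache: [6(c=1) 94(c=3) 65(c=7)]
  15. access 86: MISS, evict 6(c=1). Cache: [86(c=1) 94(c=3) 65(c=7)]
  16. access 19: MISS, evict 86(c=1). Cache: [19(c=1) 94(c=3) 65(c=7)]
  17. access 65: HIT, count now 8. Cache: [19(c=1) 94(c=3) 65(c=8)]
  18. access 19: HIT, count now 2. Cache: [19(c=2) 94(c=3) 65(c=8)]
  19. access 6: MISS, evict 19(c=2). Cache: [6(c=1) 94(c=3) 65(c=8)]
  20. access 1: MISS, evict 6(c=1). Cache: [1(c=1) 94(c=3) 65(c=8)]
  21. access 19: MISS, evict 1(c=1). Cache: [19(c=1) 94(c=3) 65(c=8)]
  22. access 6: MISS, evict 19(c=1). Cache: [6(c=1) 94(c=3) 65(c=8)]
  23. access 1: MISS, evict 6(c=1). Cache: [1(c=1) 94(c=3) 65(c=8)]
  24. access 19: MISS, evict 1(c=1). Cache: [19(c=1) 94(c=3) 65(c=8)]
  25. access 1: MISS, evict 19(c=1). Cache: [1(c=1) 94(c=3) 65(c=8)]
  26. access 6: MISS, evict 1(c=1). Cache: [6(c=1) 94(c=3) 65(c=8)]
  27. access 19: MISS, evict 6(c=1). Cache: [19(c=1) 94(c=3) 65(c=8)]
Total: 12 hits, 15 misses, 12 evictions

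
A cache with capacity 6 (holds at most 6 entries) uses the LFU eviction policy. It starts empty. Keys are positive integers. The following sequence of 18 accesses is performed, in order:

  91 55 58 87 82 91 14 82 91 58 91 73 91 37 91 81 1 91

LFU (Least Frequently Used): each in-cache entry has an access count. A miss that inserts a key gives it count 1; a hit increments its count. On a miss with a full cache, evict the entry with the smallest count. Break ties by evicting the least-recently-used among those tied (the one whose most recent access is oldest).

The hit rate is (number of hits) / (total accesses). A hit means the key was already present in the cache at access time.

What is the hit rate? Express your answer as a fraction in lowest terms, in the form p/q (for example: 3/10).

LFU simulation (capacity=6):
  1. access 91: MISS. Cache: [91(c=1)]
  2. access 55: MISS. Cache: [91(c=1) 55(c=1)]
  3. access 58: MISS. Cache: [91(c=1) 55(c=1) 58(c=1)]
  4. access 87: MISS. Cache: [91(c=1) 55(c=1) 58(c=1) 87(c=1)]
  5. access 82: MISS. Cache: [91(c=1) 55(c=1) 58(c=1) 87(c=1) 82(c=1)]
  6. access 91: HIT, count now 2. Cache: [55(c=1) 58(c=1) 87(c=1) 82(c=1) 91(c=2)]
  7. access 14: MISS. Cache: [55(c=1) 58(c=1) 87(c=1) 82(c=1) 14(c=1) 91(c=2)]
  8. access 82: HIT, count now 2. Cache: [55(c=1) 58(c=1) 87(c=1) 14(c=1) 91(c=2) 82(c=2)]
  9. access 91: HIT, count now 3. Cache: [55(c=1) 58(c=1) 87(c=1) 14(c=1) 82(c=2) 91(c=3)]
  10. access 58: HIT, count now 2. Cache: [55(c=1) 87(c=1) 14(c=1) 82(c=2) 58(c=2) 91(c=3)]
  11. access 91: HIT, count now 4. Cache: [55(c=1) 87(c=1) 14(c=1) 82(c=2) 58(c=2) 91(c=4)]
  12. access 73: MISS, evict 55(c=1). Cache: [87(c=1) 14(c=1) 73(c=1) 82(c=2) 58(c=2) 91(c=4)]
  13. access 91: HIT, count now 5. Cache: [87(c=1) 14(c=1) 73(c=1) 82(c=2) 58(c=2) 91(c=5)]
  14. access 37: MISS, evict 87(c=1). Cache: [14(c=1) 73(c=1) 37(c=1) 82(c=2) 58(c=2) 91(c=5)]
  15. access 91: HIT, count now 6. Cache: [14(c=1) 73(c=1) 37(c=1) 82(c=2) 58(c=2) 91(c=6)]
  16. access 81: MISS, evict 14(c=1). Cache: [73(c=1) 37(c=1) 81(c=1) 82(c=2) 58(c=2) 91(c=6)]
  17. access 1: MISS, evict 73(c=1). Cache: [37(c=1) 81(c=1) 1(c=1) 82(c=2) 58(c=2) 91(c=6)]
  18. access 91: HIT, count now 7. Cache: [37(c=1) 81(c=1) 1(c=1) 82(c=2) 58(c=2) 91(c=7)]
Total: 8 hits, 10 misses, 4 evictions

Hit rate = 8/18 = 4/9

Answer: 4/9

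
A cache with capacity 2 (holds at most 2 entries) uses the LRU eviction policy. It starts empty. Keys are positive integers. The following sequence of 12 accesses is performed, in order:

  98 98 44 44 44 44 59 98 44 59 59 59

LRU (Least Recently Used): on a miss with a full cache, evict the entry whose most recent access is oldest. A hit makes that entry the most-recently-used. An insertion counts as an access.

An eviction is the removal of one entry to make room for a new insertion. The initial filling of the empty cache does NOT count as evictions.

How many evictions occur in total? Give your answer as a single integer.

LRU simulation (capacity=2):
  1. access 98: MISS. Cache (LRU->MRU): [98]
  2. access 98: HIT. Cache (LRU->MRU): [98]
  3. access 44: MISS. Cache (LRU->MRU): [98 44]
  4. access 44: HIT. Cache (LRU->MRU): [98 44]
  5. access 44: HIT. Cache (LRU->MRU): [98 44]
  6. access 44: HIT. Cache (LRU->MRU): [98 44]
  7. access 59: MISS, evict 98. Cache (LRU->MRU): [44 59]
  8. access 98: MISS, evict 44. Cache (LRU->MRU): [59 98]
  9. access 44: MISS, evict 59. Cache (LRU->MRU): [98 44]
  10. access 59: MISS, evict 98. Cache (LRU->MRU): [44 59]
  11. access 59: HIT. Cache (LRU->MRU): [44 59]
  12. access 59: HIT. Cache (LRU->MRU): [44 59]
Total: 6 hits, 6 misses, 4 evictions

Answer: 4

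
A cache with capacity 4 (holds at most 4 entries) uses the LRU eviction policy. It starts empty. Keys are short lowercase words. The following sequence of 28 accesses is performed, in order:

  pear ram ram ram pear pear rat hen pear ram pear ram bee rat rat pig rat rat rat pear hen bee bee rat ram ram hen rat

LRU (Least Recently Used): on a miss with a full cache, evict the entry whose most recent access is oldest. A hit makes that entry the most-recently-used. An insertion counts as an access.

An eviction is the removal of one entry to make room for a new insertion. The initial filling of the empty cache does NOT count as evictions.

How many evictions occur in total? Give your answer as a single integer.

Answer: 7

Derivation:
LRU simulation (capacity=4):
  1. access pear: MISS. Cache (LRU->MRU): [pear]
  2. access ram: MISS. Cache (LRU->MRU): [pear ram]
  3. access ram: HIT. Cache (LRU->MRU): [pear ram]
  4. access ram: HIT. Cache (LRU->MRU): [pear ram]
  5. access pear: HIT. Cache (LRU->MRU): [ram pear]
  6. access pear: HIT. Cache (LRU->MRU): [ram pear]
  7. access rat: MISS. Cache (LRU->MRU): [ram pear rat]
  8. access hen: MISS. Cache (LRU->MRU): [ram pear rat hen]
  9. access pear: HIT. Cache (LRU->MRU): [ram rat hen pear]
  10. access ram: HIT. Cache (LRU->MRU): [rat hen pear ram]
  11. access pear: HIT. Cache (LRU->MRU): [rat hen ram pear]
  12. access ram: HIT. Cache (LRU->MRU): [rat hen pear ram]
  13. access bee: MISS, evict rat. Cache (LRU->MRU): [hen pear ram bee]
  14. access rat: MISS, evict hen. Cache (LRU->MRU): [pear ram bee rat]
  15. access rat: HIT. Cache (LRU->MRU): [pear ram bee rat]
  16. access pig: MISS, evict pear. Cache (LRU->MRU): [ram bee rat pig]
  17. access rat: HIT. Cache (LRU->MRU): [ram bee pig rat]
  18. access rat: HIT. Cache (LRU->MRU): [ram bee pig rat]
  19. access rat: HIT. Cache (LRU->MRU): [ram bee pig rat]
  20. access pear: MISS, evict ram. Cache (LRU->MRU): [bee pig rat pear]
  21. access hen: MISS, evict bee. Cache (LRU->MRU): [pig rat pear hen]
  22. access bee: MISS, evict pig. Cache (LRU->MRU): [rat pear hen bee]
  23. access bee: HIT. Cache (LRU->MRU): [rat pear hen bee]
  24. access rat: HIT. Cache (LRU->MRU): [pear hen bee rat]
  25. access ram: MISS, evict pear. Cache (LRU->MRU): [hen bee rat ram]
  26. access ram: HIT. Cache (LRU->MRU): [hen bee rat ram]
  27. access hen: HIT. Cache (LRU->MRU): [bee rat ram hen]
  28. access rat: HIT. Cache (LRU->MRU): [bee ram hen rat]
Total: 17 hits, 11 misses, 7 evictions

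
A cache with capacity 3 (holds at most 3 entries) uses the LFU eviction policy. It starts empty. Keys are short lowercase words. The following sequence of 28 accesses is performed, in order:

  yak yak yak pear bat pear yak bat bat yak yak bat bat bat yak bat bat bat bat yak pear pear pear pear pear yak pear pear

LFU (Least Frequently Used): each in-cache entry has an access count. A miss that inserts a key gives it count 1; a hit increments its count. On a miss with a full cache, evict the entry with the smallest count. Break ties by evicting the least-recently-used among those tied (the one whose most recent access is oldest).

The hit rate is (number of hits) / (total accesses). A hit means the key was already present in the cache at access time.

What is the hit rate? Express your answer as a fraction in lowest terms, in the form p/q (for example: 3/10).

LFU simulation (capacity=3):
  1. access yak: MISS. Cache: [yak(c=1)]
  2. access yak: HIT, count now 2. Cache: [yak(c=2)]
  3. access yak: HIT, count now 3. Cache: [yak(c=3)]
  4. access pear: MISS. Cache: [pear(c=1) yak(c=3)]
  5. access bat: MISS. Cache: [pear(c=1) bat(c=1) yak(c=3)]
  6. access pear: HIT, count now 2. Cache: [bat(c=1) pear(c=2) yak(c=3)]
  7. access yak: HIT, count now 4. Cache: [bat(c=1) pear(c=2) yak(c=4)]
  8. access bat: HIT, count now 2. Cache: [pear(c=2) bat(c=2) yak(c=4)]
  9. access bat: HIT, count now 3. Cache: [pear(c=2) bat(c=3) yak(c=4)]
  10. access yak: HIT, count now 5. Cache: [pear(c=2) bat(c=3) yak(c=5)]
  11. access yak: HIT, count now 6. Cache: [pear(c=2) bat(c=3) yak(c=6)]
  12. access bat: HIT, count now 4. Cache: [pear(c=2) bat(c=4) yak(c=6)]
  13. access bat: HIT, count now 5. Cache: [pear(c=2) bat(c=5) yak(c=6)]
  14. access bat: HIT, count now 6. Cache: [pear(c=2) yak(c=6) bat(c=6)]
  15. access yak: HIT, count now 7. Cache: [pear(c=2) bat(c=6) yak(c=7)]
  16. access bat: HIT, count now 7. Cache: [pear(c=2) yak(c=7) bat(c=7)]
  17. access bat: HIT, count now 8. Cache: [pear(c=2) yak(c=7) bat(c=8)]
  18. access bat: HIT, count now 9. Cache: [pear(c=2) yak(c=7) bat(c=9)]
  19. access bat: HIT, count now 10. Cache: [pear(c=2) yak(c=7) bat(c=10)]
  20. access yak: HIT, count now 8. Cache: [pear(c=2) yak(c=8) bat(c=10)]
  21. access pear: HIT, count now 3. Cache: [pear(c=3) yak(c=8) bat(c=10)]
  22. access pear: HIT, count now 4. Cache: [pear(c=4) yak(c=8) bat(c=10)]
  23. access pear: HIT, count now 5. Cache: [pear(c=5) yak(c=8) bat(c=10)]
  24. access pear: HIT, count now 6. Cache: [pear(c=6) yak(c=8) bat(c=10)]
  25. access pear: HIT, count now 7. Cache: [pear(c=7) yak(c=8) bat(c=10)]
  26. access yak: HIT, count now 9. Cache: [pear(c=7) yak(c=9) bat(c=10)]
  27. access pear: HIT, count now 8. Cache: [pear(c=8) yak(c=9) bat(c=10)]
  28. access pear: HIT, count now 9. Cache: [yak(c=9) pear(c=9) bat(c=10)]
Total: 25 hits, 3 misses, 0 evictions

Hit rate = 25/28

Answer: 25/28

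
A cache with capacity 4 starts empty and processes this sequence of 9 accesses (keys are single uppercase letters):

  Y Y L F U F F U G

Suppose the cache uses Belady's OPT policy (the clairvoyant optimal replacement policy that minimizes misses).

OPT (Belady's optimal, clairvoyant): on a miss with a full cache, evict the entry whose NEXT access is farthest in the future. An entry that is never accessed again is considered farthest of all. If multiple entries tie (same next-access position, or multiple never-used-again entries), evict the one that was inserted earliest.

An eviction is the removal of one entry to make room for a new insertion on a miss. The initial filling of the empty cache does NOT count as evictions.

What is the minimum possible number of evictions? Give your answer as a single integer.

Answer: 1

Derivation:
OPT (Belady) simulation (capacity=4):
  1. access Y: MISS. Cache: [Y]
  2. access Y: HIT. Next use of Y: never. Cache: [Y]
  3. access L: MISS. Cache: [Y L]
  4. access F: MISS. Cache: [Y L F]
  5. access U: MISS. Cache: [Y L F U]
  6. access F: HIT. Next use of F: step 7. Cache: [Y L F U]
  7. access F: HIT. Next use of F: never. Cache: [Y L F U]
  8. access U: HIT. Next use of U: never. Cache: [Y L F U]
  9. access G: MISS, evict Y (next use: never). Cache: [L F U G]
Total: 4 hits, 5 misses, 1 evictions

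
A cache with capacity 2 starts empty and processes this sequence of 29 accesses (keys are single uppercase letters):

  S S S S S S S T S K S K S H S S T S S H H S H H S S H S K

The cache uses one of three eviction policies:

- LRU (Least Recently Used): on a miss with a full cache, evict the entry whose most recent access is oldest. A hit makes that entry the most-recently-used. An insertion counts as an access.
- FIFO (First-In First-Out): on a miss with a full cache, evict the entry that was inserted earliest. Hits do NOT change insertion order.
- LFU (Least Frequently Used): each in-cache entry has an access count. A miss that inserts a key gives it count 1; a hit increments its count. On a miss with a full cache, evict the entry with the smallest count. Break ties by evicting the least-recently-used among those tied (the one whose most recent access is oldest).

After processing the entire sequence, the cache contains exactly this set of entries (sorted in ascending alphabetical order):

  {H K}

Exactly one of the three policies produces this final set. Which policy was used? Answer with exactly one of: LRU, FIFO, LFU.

Simulating under each policy and comparing final sets:
  LRU: final set = {K S} -> differs
  FIFO: final set = {H K} -> MATCHES target
  LFU: final set = {K S} -> differs
Only FIFO produces the target set.

Answer: FIFO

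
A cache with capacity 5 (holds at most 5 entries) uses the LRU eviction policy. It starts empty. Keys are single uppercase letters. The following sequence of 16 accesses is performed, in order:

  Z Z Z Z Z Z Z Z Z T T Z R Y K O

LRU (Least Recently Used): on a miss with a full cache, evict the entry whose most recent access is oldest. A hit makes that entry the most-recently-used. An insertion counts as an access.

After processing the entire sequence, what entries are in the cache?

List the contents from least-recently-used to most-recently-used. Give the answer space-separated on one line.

Answer: Z R Y K O

Derivation:
LRU simulation (capacity=5):
  1. access Z: MISS. Cache (LRU->MRU): [Z]
  2. access Z: HIT. Cache (LRU->MRU): [Z]
  3. access Z: HIT. Cache (LRU->MRU): [Z]
  4. access Z: HIT. Cache (LRU->MRU): [Z]
  5. access Z: HIT. Cache (LRU->MRU): [Z]
  6. access Z: HIT. Cache (LRU->MRU): [Z]
  7. access Z: HIT. Cache (LRU->MRU): [Z]
  8. access Z: HIT. Cache (LRU->MRU): [Z]
  9. access Z: HIT. Cache (LRU->MRU): [Z]
  10. access T: MISS. Cache (LRU->MRU): [Z T]
  11. access T: HIT. Cache (LRU->MRU): [Z T]
  12. access Z: HIT. Cache (LRU->MRU): [T Z]
  13. access R: MISS. Cache (LRU->MRU): [T Z R]
  14. access Y: MISS. Cache (LRU->MRU): [T Z R Y]
  15. access K: MISS. Cache (LRU->MRU): [T Z R Y K]
  16. access O: MISS, evict T. Cache (LRU->MRU): [Z R Y K O]
Total: 10 hits, 6 misses, 1 evictions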